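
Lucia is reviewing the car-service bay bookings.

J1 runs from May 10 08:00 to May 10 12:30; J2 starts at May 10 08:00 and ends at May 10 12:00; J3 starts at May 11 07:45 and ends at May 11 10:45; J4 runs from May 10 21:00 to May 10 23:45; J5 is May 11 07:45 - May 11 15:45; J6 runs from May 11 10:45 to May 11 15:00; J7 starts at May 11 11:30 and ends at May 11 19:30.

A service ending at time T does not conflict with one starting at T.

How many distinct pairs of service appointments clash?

Sorted by start: J1, J2, J4, J3, J5, J6, J7.
J2 starts before J1 ends → J1 and J2 overlap.
J4 starts after J1 ends, so J1 has no further overlaps.
J4 starts after J2 ends, so J2 has no further overlaps.
J3 starts after J4 ends, so J4 has no further overlaps.
J5 starts before J3 ends → J3 and J5 overlap.
J6 starts exactly when J3 ends (back-to-back, no overlap), so J3 has no further overlaps.
J6 starts before J5 ends → J5 and J6 overlap.
J7 starts before J5 ends → J5 and J7 overlap.
J7 starts before J6 ends → J6 and J7 overlap.
Overlapping pairs: J1 & J2, J3 & J5, J5 & J6, J5 & J7, J6 & J7 — 5 in total.

5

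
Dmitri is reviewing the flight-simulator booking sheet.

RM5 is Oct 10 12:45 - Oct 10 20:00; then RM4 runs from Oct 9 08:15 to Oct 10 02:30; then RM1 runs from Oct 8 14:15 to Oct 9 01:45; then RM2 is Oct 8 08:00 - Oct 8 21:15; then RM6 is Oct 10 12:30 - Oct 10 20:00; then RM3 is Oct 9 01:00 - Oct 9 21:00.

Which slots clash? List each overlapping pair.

RM1 & RM2, RM1 & RM3, RM3 & RM4, RM5 & RM6

Sorted by start: RM2, RM1, RM3, RM4, RM6, RM5.
RM1 starts before RM2 ends → RM2 and RM1 overlap.
RM3 starts after RM2 ends; RM2 is clear from here.
RM3 starts before RM1 ends → RM1 and RM3 overlap.
RM4 starts after RM1 ends; RM1 is clear from here.
RM4 starts before RM3 ends → RM3 and RM4 overlap.
RM6 starts after RM3 ends; RM3 is clear from here.
RM6 starts after RM4 ends; RM4 is clear from here.
RM5 starts before RM6 ends → RM6 and RM5 overlap.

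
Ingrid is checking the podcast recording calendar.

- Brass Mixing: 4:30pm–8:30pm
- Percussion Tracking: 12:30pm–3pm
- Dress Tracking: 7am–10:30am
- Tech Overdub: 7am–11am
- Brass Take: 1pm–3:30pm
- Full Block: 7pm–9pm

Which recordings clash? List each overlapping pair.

Brass Mixing & Full Block, Brass Take & Percussion Tracking, Dress Tracking & Tech Overdub

Two intervals overlap when each starts before the other ends.
Sorted by start: Dress Tracking, Tech Overdub, Percussion Tracking, Brass Take, Brass Mixing, Full Block.
Tech Overdub starts before Dress Tracking ends → Dress Tracking and Tech Overdub overlap.
Percussion Tracking starts after Dress Tracking ends, so Dress Tracking has no further overlaps.
Percussion Tracking starts after Tech Overdub ends, so Tech Overdub has no further overlaps.
Brass Take starts before Percussion Tracking ends → Percussion Tracking and Brass Take overlap.
Brass Mixing starts after Percussion Tracking ends, so Percussion Tracking has no further overlaps.
Brass Mixing starts after Brass Take ends, so Brass Take has no further overlaps.
Full Block starts before Brass Mixing ends → Brass Mixing and Full Block overlap.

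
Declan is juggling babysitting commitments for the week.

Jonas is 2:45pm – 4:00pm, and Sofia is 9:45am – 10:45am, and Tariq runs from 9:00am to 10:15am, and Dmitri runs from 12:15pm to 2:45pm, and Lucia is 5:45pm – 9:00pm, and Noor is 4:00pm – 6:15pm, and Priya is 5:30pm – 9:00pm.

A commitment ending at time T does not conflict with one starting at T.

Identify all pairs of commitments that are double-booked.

Lucia & Noor, Lucia & Priya, Noor & Priya, Sofia & Tariq

Check each pair: they overlap iff neither finishes before the other starts.
Sorted by start: Tariq, Sofia, Dmitri, Jonas, Noor, Priya, Lucia.
Sofia starts before Tariq ends → Tariq and Sofia overlap.
Dmitri starts after Tariq ends; Tariq is clear from here.
Dmitri starts after Sofia ends; Sofia is clear from here.
Jonas starts exactly when Dmitri ends (back-to-back, no overlap); Dmitri is clear from here.
Noor starts exactly when Jonas ends (back-to-back, no overlap); Jonas is clear from here.
Priya starts before Noor ends → Noor and Priya overlap.
Lucia starts before Noor ends → Noor and Lucia overlap.
Lucia starts before Priya ends → Priya and Lucia overlap.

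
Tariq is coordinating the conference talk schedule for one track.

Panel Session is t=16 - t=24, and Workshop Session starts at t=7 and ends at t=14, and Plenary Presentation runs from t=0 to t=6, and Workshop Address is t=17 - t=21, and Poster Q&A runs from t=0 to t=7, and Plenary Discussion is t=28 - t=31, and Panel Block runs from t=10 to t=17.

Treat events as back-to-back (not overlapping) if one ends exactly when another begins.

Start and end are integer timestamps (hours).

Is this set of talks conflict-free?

No

Two intervals overlap when each starts before the other ends.
Sorted by start: Plenary Presentation, Poster Q&A, Workshop Session, Panel Block, Panel Session, Workshop Address, Plenary Discussion.
Poster Q&A starts before Plenary Presentation ends → Plenary Presentation and Poster Q&A overlap.
That's a conflict, so the schedule is not conflict-free.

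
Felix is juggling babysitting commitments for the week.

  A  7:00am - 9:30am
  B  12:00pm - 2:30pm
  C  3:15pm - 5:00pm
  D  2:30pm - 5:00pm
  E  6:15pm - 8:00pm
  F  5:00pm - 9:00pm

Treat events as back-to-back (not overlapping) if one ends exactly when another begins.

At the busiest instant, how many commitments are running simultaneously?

Sweep the timeline, counting +1 at each start and −1 at each end (ends before starts at a tie):
7:00am start A → 1
9:30am end A → 0
12:00pm start B → 1
2:30pm end B → 0
2:30pm start D → 1
3:15pm start C → 2
5:00pm end C → 1
5:00pm end D → 0
5:00pm start F → 1
6:15pm start E → 2
8:00pm end E → 1
9:00pm end F → 0
Peak is 2, at 3:15pm (C, D).

2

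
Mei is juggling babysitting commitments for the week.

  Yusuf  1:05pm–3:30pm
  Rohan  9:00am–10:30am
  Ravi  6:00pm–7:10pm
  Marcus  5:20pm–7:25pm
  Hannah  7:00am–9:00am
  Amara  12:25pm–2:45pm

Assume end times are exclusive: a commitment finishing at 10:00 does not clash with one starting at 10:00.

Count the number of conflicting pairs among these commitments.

2

Sorted by start: Hannah, Rohan, Amara, Yusuf, Marcus, Ravi.
Rohan starts exactly when Hannah ends (back-to-back, no overlap), so nothing later overlaps Hannah either.
Amara starts after Rohan ends, so nothing later overlaps Rohan either.
Yusuf starts before Amara ends → Amara and Yusuf overlap.
Marcus starts after Amara ends, so nothing later overlaps Amara either.
Marcus starts after Yusuf ends, so nothing later overlaps Yusuf either.
Ravi starts before Marcus ends → Marcus and Ravi overlap.
Overlapping pairs: Amara & Yusuf, Marcus & Ravi — 2 in total.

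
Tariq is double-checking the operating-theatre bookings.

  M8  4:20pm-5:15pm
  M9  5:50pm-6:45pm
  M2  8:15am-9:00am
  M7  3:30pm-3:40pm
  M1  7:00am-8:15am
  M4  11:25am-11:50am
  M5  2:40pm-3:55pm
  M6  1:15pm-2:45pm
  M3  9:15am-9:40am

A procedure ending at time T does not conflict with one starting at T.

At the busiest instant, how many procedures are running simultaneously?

Walk through starts and ends in time order (an end at T is processed before a start at T):
7:00am start M1 → 1
8:15am end M1 → 0
8:15am start M2 → 1
9:00am end M2 → 0
9:15am start M3 → 1
9:40am end M3 → 0
11:25am start M4 → 1
11:50am end M4 → 0
1:15pm start M6 → 1
2:40pm start M5 → 2
2:45pm end M6 → 1
3:30pm start M7 → 2
3:40pm end M7 → 1
3:55pm end M5 → 0
4:20pm start M8 → 1
5:15pm end M8 → 0
5:50pm start M9 → 1
6:45pm end M9 → 0
Peak is 2, at 2:40pm (M5, M6).

2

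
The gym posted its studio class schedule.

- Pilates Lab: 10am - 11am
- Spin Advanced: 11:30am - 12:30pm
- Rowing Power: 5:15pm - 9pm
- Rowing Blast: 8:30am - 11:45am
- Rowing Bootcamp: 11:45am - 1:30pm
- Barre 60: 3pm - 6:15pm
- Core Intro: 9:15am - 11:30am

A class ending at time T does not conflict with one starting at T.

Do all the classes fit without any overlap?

Sorted by start: Rowing Blast, Core Intro, Pilates Lab, Spin Advanced, Rowing Bootcamp, Barre 60, Rowing Power.
Core Intro starts before Rowing Blast ends → Rowing Blast and Core Intro overlap.
That's a conflict, so the schedule is not conflict-free.

No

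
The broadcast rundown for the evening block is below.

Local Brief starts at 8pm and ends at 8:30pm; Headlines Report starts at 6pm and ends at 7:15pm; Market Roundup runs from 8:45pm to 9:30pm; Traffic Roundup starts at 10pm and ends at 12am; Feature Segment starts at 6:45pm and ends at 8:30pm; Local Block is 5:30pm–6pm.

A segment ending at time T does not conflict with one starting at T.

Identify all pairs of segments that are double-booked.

Feature Segment & Headlines Report, Feature Segment & Local Brief

Sorted by start: Local Block, Headlines Report, Feature Segment, Local Brief, Market Roundup, Traffic Roundup.
Headlines Report starts exactly when Local Block ends (back-to-back, no overlap), so Local Block has no further overlaps.
Feature Segment starts before Headlines Report ends → Headlines Report and Feature Segment overlap.
Local Brief starts after Headlines Report ends, so Headlines Report has no further overlaps.
Local Brief starts before Feature Segment ends → Feature Segment and Local Brief overlap.
Market Roundup starts after Feature Segment ends, so Feature Segment has no further overlaps.
Market Roundup starts after Local Brief ends, so Local Brief has no further overlaps.
Traffic Roundup starts after Market Roundup ends.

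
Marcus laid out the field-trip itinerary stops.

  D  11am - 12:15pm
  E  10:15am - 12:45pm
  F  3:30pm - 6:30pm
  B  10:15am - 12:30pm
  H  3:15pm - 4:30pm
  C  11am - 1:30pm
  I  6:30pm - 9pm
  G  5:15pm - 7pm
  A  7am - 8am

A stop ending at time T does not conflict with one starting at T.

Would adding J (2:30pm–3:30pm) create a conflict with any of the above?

A: ends 8am at or before J starts 2:30pm → clear.
B: ends 12:30pm at or before J starts 2:30pm → clear.
E: ends 12:45pm at or before J starts 2:30pm → clear.
C: ends 1:30pm at or before J starts 2:30pm → clear.
D: ends 12:15pm at or before J starts 2:30pm → clear.
H: starts 3:15pm before J ends 3:30pm, and ends 4:30pm after J starts 2:30pm → overlap.
F: starts 3:30pm at or after J ends 3:30pm → clear.
G: starts 5:15pm at or after J ends 3:30pm → clear.
I: starts 6:30pm at or after J ends 3:30pm → clear.
J overlaps H.

Yes — it overlaps H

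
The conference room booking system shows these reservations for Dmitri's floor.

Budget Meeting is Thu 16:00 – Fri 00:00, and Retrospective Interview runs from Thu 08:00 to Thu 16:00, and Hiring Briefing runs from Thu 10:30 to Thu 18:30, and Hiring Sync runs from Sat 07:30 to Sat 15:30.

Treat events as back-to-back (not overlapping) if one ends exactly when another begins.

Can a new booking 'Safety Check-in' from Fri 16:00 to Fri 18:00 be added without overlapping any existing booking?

Retrospective Interview: ends Thu 16:00 at or before Safety Check-in starts Fri 16:00 → clear.
Hiring Briefing: ends Thu 18:30 at or before Safety Check-in starts Fri 16:00 → clear.
Budget Meeting: ends Fri 00:00 at or before Safety Check-in starts Fri 16:00 → clear.
Hiring Sync: starts Sat 07:30 at or after Safety Check-in ends Fri 18:00 → clear.

Yes — the slot is free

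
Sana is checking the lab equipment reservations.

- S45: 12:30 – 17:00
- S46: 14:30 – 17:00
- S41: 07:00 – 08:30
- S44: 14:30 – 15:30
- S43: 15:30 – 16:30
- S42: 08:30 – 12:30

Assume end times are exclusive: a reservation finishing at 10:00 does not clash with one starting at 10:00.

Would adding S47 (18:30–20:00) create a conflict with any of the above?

S41: ends 08:30 at or before S47 starts 18:30 → clear.
S42: ends 12:30 at or before S47 starts 18:30 → clear.
S45: ends 17:00 at or before S47 starts 18:30 → clear.
S44: ends 15:30 at or before S47 starts 18:30 → clear.
S46: ends 17:00 at or before S47 starts 18:30 → clear.
S43: ends 16:30 at or before S47 starts 18:30 → clear.

No — it doesn't clash with anything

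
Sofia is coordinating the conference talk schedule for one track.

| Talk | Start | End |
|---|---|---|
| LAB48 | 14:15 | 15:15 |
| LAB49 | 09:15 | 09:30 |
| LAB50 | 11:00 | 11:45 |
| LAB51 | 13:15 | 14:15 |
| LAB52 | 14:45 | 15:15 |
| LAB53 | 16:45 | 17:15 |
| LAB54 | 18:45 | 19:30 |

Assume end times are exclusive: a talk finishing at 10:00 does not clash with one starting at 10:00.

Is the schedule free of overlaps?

Sorted by start: LAB49, LAB50, LAB51, LAB48, LAB52, LAB53, LAB54.
LAB50 starts after LAB49 ends, so LAB49 has no further overlaps.
LAB51 starts after LAB50 ends, so LAB50 has no further overlaps.
LAB48 starts exactly when LAB51 ends (back-to-back, no overlap), so LAB51 has no further overlaps.
LAB52 starts before LAB48 ends → LAB48 and LAB52 overlap.
That's a conflict, so the schedule is not conflict-free.

No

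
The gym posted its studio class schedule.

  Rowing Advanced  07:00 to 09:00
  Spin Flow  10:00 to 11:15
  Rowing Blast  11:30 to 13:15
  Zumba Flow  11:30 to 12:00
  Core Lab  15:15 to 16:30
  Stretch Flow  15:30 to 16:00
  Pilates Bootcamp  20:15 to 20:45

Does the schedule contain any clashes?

Sorted by start: Rowing Advanced, Spin Flow, Rowing Blast, Zumba Flow, Core Lab, Stretch Flow, Pilates Bootcamp.
Spin Flow starts after Rowing Advanced ends, so nothing later overlaps Rowing Advanced either.
Rowing Blast starts after Spin Flow ends, so nothing later overlaps Spin Flow either.
Zumba Flow starts before Rowing Blast ends → Rowing Blast and Zumba Flow overlap.
That's a conflict, so the schedule is not conflict-free.

Yes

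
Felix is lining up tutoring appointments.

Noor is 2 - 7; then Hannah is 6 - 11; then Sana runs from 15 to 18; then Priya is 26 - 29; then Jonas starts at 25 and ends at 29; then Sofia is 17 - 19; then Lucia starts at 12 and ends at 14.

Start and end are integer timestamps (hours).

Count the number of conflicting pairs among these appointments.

Two intervals overlap when each starts before the other ends.
Sorted by start: Noor, Hannah, Lucia, Sana, Sofia, Jonas, Priya.
Hannah starts before Noor ends → Noor and Hannah overlap.
Lucia starts after Noor ends, so nothing later overlaps Noor either.
Lucia starts after Hannah ends, so nothing later overlaps Hannah either.
Sana starts after Lucia ends, so nothing later overlaps Lucia either.
Sofia starts before Sana ends → Sana and Sofia overlap.
Jonas starts after Sana ends, so nothing later overlaps Sana either.
Jonas starts after Sofia ends, so nothing later overlaps Sofia either.
Priya starts before Jonas ends → Jonas and Priya overlap.
Overlapping pairs: Hannah & Noor, Jonas & Priya, Sana & Sofia — 3 in total.

3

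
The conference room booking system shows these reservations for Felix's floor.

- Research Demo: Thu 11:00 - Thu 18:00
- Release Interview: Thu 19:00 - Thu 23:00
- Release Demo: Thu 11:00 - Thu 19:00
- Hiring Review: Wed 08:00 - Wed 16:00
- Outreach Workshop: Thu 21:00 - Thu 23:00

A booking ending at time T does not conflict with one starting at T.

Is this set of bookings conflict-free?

Check each pair: they overlap iff neither finishes before the other starts.
Sorted by start: Hiring Review, Release Demo, Research Demo, Release Interview, Outreach Workshop.
Release Demo starts after Hiring Review ends, so nothing later overlaps Hiring Review either.
Research Demo starts before Release Demo ends → Release Demo and Research Demo overlap.
That's a conflict, so the schedule is not conflict-free.

No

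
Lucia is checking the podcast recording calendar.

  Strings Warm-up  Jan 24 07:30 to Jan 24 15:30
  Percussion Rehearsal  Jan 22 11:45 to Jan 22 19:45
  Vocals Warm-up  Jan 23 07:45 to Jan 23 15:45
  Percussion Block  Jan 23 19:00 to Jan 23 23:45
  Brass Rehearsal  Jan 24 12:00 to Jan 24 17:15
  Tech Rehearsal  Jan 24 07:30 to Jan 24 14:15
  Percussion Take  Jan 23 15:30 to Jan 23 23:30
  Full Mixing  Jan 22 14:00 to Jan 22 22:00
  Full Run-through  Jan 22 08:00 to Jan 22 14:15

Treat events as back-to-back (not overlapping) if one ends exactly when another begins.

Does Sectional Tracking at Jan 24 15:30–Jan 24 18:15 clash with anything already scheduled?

Full Run-through: ends Jan 22 14:15 at or before Sectional Tracking starts Jan 24 15:30 → clear.
Percussion Rehearsal: ends Jan 22 19:45 at or before Sectional Tracking starts Jan 24 15:30 → clear.
Full Mixing: ends Jan 22 22:00 at or before Sectional Tracking starts Jan 24 15:30 → clear.
Vocals Warm-up: ends Jan 23 15:45 at or before Sectional Tracking starts Jan 24 15:30 → clear.
Percussion Take: ends Jan 23 23:30 at or before Sectional Tracking starts Jan 24 15:30 → clear.
Percussion Block: ends Jan 23 23:45 at or before Sectional Tracking starts Jan 24 15:30 → clear.
Strings Warm-up: ends Jan 24 15:30 at or before Sectional Tracking starts Jan 24 15:30 → clear.
Tech Rehearsal: ends Jan 24 14:15 at or before Sectional Tracking starts Jan 24 15:30 → clear.
Brass Rehearsal: starts Jan 24 12:00 before Sectional Tracking ends Jan 24 18:15, and ends Jan 24 17:15 after Sectional Tracking starts Jan 24 15:30 → overlap.
Sectional Tracking overlaps Brass Rehearsal.

Yes — it overlaps Brass Rehearsal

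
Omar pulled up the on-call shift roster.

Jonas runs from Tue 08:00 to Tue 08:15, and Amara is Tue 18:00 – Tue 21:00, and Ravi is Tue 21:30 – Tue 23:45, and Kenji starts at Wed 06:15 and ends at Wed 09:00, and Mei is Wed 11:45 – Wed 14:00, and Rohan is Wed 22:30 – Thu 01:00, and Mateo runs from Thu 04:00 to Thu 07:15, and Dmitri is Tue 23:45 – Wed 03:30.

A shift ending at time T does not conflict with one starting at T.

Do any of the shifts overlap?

Sorted by start: Jonas, Amara, Ravi, Dmitri, Kenji, Mei, Rohan, Mateo.
Amara starts after Jonas ends; Jonas is clear from here.
Ravi starts after Amara ends; Amara is clear from here.
Dmitri starts exactly when Ravi ends (back-to-back, no overlap); Ravi is clear from here.
Kenji starts after Dmitri ends; Dmitri is clear from here.
Mei starts after Kenji ends; Kenji is clear from here.
Rohan starts after Mei ends; Mei is clear from here.
Mateo starts after Rohan ends.
Every pair is clear; the schedule has no overlaps.

No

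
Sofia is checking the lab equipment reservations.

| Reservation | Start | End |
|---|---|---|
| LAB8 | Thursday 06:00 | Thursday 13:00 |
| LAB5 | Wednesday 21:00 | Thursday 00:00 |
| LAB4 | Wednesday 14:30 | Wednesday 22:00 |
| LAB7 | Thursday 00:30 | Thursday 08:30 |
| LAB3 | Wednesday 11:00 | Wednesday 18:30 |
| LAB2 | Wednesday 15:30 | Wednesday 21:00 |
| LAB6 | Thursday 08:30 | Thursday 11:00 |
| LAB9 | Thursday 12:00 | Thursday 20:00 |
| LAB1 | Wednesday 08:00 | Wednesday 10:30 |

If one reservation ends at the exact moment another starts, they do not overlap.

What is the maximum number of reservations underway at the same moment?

3

Sweep the timeline, counting +1 at each start and −1 at each end (ends before starts at a tie):
Wednesday 08:00 start LAB1 → 1
Wednesday 10:30 end LAB1 → 0
Wednesday 11:00 start LAB3 → 1
Wednesday 14:30 start LAB4 → 2
Wednesday 15:30 start LAB2 → 3
Wednesday 18:30 end LAB3 → 2
Wednesday 21:00 end LAB2 → 1
Wednesday 21:00 start LAB5 → 2
Wednesday 22:00 end LAB4 → 1
Thursday 00:00 end LAB5 → 0
Thursday 00:30 start LAB7 → 1
Thursday 06:00 start LAB8 → 2
Thursday 08:30 end LAB7 → 1
Thursday 08:30 start LAB6 → 2
Thursday 11:00 end LAB6 → 1
Thursday 12:00 start LAB9 → 2
Thursday 13:00 end LAB8 → 1
Thursday 20:00 end LAB9 → 0
Peak is 3, at Wednesday 15:30 (LAB2, LAB3, LAB4).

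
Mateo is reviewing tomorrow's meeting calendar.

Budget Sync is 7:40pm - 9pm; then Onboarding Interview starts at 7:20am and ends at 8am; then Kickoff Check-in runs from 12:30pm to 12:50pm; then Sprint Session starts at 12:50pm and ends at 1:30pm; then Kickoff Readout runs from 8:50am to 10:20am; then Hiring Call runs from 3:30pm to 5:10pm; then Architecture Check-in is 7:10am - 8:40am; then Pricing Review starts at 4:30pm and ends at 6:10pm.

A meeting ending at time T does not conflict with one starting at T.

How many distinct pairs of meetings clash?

Sorted by start: Architecture Check-in, Onboarding Interview, Kickoff Readout, Kickoff Check-in, Sprint Session, Hiring Call, Pricing Review, Budget Sync.
Onboarding Interview starts before Architecture Check-in ends → Architecture Check-in and Onboarding Interview overlap.
Kickoff Readout starts after Architecture Check-in ends, so nothing later overlaps Architecture Check-in either.
Kickoff Readout starts after Onboarding Interview ends, so nothing later overlaps Onboarding Interview either.
Kickoff Check-in starts after Kickoff Readout ends, so nothing later overlaps Kickoff Readout either.
Sprint Session starts exactly when Kickoff Check-in ends (back-to-back, no overlap), so nothing later overlaps Kickoff Check-in either.
Hiring Call starts after Sprint Session ends, so nothing later overlaps Sprint Session either.
Pricing Review starts before Hiring Call ends → Hiring Call and Pricing Review overlap.
Budget Sync starts after Hiring Call ends.
Budget Sync starts after Pricing Review ends.
Overlapping pairs: Architecture Check-in & Onboarding Interview, Hiring Call & Pricing Review — 2 in total.

2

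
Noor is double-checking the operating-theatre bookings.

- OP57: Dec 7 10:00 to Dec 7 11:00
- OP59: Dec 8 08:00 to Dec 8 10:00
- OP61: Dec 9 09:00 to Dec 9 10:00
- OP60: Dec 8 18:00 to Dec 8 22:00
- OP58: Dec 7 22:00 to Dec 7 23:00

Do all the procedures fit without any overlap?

Yes

Check each pair: they overlap iff neither finishes before the other starts.
Sorted by start: OP57, OP58, OP59, OP60, OP61.
OP58 starts after OP57 ends, so OP57 has no further overlaps.
OP59 starts after OP58 ends, so OP58 has no further overlaps.
OP60 starts after OP59 ends, so OP59 has no further overlaps.
OP61 starts after OP60 ends.
Every pair is clear; the schedule has no overlaps.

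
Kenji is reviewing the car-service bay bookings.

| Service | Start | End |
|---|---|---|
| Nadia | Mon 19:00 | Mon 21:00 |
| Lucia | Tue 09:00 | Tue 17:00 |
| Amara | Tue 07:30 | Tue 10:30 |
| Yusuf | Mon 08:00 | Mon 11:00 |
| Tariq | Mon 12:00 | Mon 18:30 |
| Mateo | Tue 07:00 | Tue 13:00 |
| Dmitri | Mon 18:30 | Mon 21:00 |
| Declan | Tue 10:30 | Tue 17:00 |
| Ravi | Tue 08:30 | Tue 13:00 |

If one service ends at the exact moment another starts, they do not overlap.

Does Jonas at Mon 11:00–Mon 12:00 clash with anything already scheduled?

Yusuf: ends Mon 11:00 at or before Jonas starts Mon 11:00 → clear.
Tariq: starts Mon 12:00 at or after Jonas ends Mon 12:00 → clear.
Dmitri: starts Mon 18:30 at or after Jonas ends Mon 12:00 → clear.
Nadia: starts Mon 19:00 at or after Jonas ends Mon 12:00 → clear.
Mateo: starts Tue 07:00 at or after Jonas ends Mon 12:00 → clear.
Amara: starts Tue 07:30 at or after Jonas ends Mon 12:00 → clear.
Ravi: starts Tue 08:30 at or after Jonas ends Mon 12:00 → clear.
Lucia: starts Tue 09:00 at or after Jonas ends Mon 12:00 → clear.
Declan: starts Tue 10:30 at or after Jonas ends Mon 12:00 → clear.

No — it doesn't clash with anything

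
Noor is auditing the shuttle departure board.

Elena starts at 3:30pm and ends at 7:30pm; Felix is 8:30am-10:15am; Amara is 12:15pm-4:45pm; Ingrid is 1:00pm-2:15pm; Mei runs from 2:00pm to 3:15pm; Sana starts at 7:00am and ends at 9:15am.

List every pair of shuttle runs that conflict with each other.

Sorted by start: Sana, Felix, Amara, Ingrid, Mei, Elena.
Felix starts before Sana ends → Sana and Felix overlap.
Amara starts after Sana ends — done with Sana.
Amara starts after Felix ends — done with Felix.
Ingrid starts before Amara ends → Amara and Ingrid overlap.
Mei starts before Amara ends → Amara and Mei overlap.
Elena starts before Amara ends → Amara and Elena overlap.
Mei starts before Ingrid ends → Ingrid and Mei overlap.
Elena starts after Ingrid ends.
Elena starts after Mei ends.

Amara & Elena, Amara & Ingrid, Amara & Mei, Felix & Sana, Ingrid & Mei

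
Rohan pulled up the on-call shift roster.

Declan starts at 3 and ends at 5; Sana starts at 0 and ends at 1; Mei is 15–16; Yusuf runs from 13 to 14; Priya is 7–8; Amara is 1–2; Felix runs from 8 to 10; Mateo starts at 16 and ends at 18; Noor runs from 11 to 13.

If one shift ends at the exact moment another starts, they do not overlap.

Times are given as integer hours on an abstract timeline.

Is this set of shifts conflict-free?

Yes

Sorted by start: Sana, Amara, Declan, Priya, Felix, Noor, Yusuf, Mei, Mateo.
Amara starts exactly when Sana ends (back-to-back, no overlap); Sana is clear from here.
Declan starts after Amara ends; Amara is clear from here.
Priya starts after Declan ends; Declan is clear from here.
Felix starts exactly when Priya ends (back-to-back, no overlap); Priya is clear from here.
Noor starts after Felix ends; Felix is clear from here.
Yusuf starts exactly when Noor ends (back-to-back, no overlap); Noor is clear from here.
Mei starts after Yusuf ends; Yusuf is clear from here.
Mateo starts exactly when Mei ends (back-to-back, no overlap).
Every pair is clear; the schedule has no overlaps.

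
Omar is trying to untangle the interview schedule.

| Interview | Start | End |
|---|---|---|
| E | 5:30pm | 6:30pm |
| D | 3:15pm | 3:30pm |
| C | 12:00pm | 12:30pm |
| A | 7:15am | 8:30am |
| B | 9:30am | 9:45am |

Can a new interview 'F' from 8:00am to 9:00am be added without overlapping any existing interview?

A: starts 7:15am before F ends 9:00am, and ends 8:30am after F starts 8:00am → overlap.
B: starts 9:30am at or after F ends 9:00am → clear.
C: starts 12:00pm at or after F ends 9:00am → clear.
D: starts 3:15pm at or after F ends 9:00am → clear.
E: starts 5:30pm at or after F ends 9:00am → clear.
F overlaps A.

No — it overlaps A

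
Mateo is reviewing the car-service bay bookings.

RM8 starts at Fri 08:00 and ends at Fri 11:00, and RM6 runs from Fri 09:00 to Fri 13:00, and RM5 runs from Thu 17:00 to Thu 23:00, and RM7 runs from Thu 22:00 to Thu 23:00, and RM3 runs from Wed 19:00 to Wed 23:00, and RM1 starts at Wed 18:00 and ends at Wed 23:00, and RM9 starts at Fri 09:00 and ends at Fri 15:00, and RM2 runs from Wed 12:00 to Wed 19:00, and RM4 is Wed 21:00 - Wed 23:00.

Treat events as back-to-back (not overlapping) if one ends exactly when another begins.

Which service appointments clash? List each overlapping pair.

RM1 & RM2, RM1 & RM3, RM1 & RM4, RM3 & RM4, RM5 & RM7, RM6 & RM8, RM6 & RM9, RM8 & RM9

Sorted by start: RM2, RM1, RM3, RM4, RM5, RM7, RM8, RM6, RM9.
RM1 starts before RM2 ends → RM2 and RM1 overlap.
RM3 starts exactly when RM2 ends (back-to-back, no overlap); RM2 is clear from here.
RM3 starts before RM1 ends → RM1 and RM3 overlap.
RM4 starts before RM1 ends → RM1 and RM4 overlap.
RM5 starts after RM1 ends; RM1 is clear from here.
RM4 starts before RM3 ends → RM3 and RM4 overlap.
RM5 starts after RM3 ends; RM3 is clear from here.
RM5 starts after RM4 ends; RM4 is clear from here.
RM7 starts before RM5 ends → RM5 and RM7 overlap.
RM8 starts after RM5 ends; RM5 is clear from here.
RM8 starts after RM7 ends; RM7 is clear from here.
RM6 starts before RM8 ends → RM8 and RM6 overlap.
RM9 starts before RM8 ends → RM8 and RM9 overlap.
RM9 starts before RM6 ends → RM6 and RM9 overlap.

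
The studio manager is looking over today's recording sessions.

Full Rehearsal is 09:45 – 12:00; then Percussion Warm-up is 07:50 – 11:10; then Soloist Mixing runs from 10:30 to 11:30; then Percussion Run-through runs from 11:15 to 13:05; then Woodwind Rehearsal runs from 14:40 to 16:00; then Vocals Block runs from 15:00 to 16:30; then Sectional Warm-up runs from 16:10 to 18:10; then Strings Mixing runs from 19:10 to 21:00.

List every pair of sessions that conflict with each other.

Full Rehearsal & Percussion Run-through, Full Rehearsal & Percussion Warm-up, Full Rehearsal & Soloist Mixing, Percussion Run-through & Soloist Mixing, Percussion Warm-up & Soloist Mixing, Sectional Warm-up & Vocals Block, Vocals Block & Woodwind Rehearsal

Sorted by start: Percussion Warm-up, Full Rehearsal, Soloist Mixing, Percussion Run-through, Woodwind Rehearsal, Vocals Block, Sectional Warm-up, Strings Mixing.
Full Rehearsal starts before Percussion Warm-up ends → Percussion Warm-up and Full Rehearsal overlap.
Soloist Mixing starts before Percussion Warm-up ends → Percussion Warm-up and Soloist Mixing overlap.
Percussion Run-through starts after Percussion Warm-up ends; Percussion Warm-up is clear from here.
Soloist Mixing starts before Full Rehearsal ends → Full Rehearsal and Soloist Mixing overlap.
Percussion Run-through starts before Full Rehearsal ends → Full Rehearsal and Percussion Run-through overlap.
Woodwind Rehearsal starts after Full Rehearsal ends; Full Rehearsal is clear from here.
Percussion Run-through starts before Soloist Mixing ends → Soloist Mixing and Percussion Run-through overlap.
Woodwind Rehearsal starts after Soloist Mixing ends; Soloist Mixing is clear from here.
Woodwind Rehearsal starts after Percussion Run-through ends; Percussion Run-through is clear from here.
Vocals Block starts before Woodwind Rehearsal ends → Woodwind Rehearsal and Vocals Block overlap.
Sectional Warm-up starts after Woodwind Rehearsal ends; Woodwind Rehearsal is clear from here.
Sectional Warm-up starts before Vocals Block ends → Vocals Block and Sectional Warm-up overlap.
Strings Mixing starts after Vocals Block ends.
Strings Mixing starts after Sectional Warm-up ends.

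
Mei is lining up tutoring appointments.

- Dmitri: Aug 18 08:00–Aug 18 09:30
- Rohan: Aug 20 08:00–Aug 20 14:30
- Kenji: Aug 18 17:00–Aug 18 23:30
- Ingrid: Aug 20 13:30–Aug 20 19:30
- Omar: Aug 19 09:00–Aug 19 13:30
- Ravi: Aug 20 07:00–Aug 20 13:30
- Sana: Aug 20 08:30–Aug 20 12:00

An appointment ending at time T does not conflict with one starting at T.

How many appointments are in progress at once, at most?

Sweep the timeline, counting +1 at each start and −1 at each end (ends before starts at a tie):
Aug 18 08:00 start Dmitri → 1
Aug 18 09:30 end Dmitri → 0
Aug 18 17:00 start Kenji → 1
Aug 18 23:30 end Kenji → 0
Aug 19 09:00 start Omar → 1
Aug 19 13:30 end Omar → 0
Aug 20 07:00 start Ravi → 1
Aug 20 08:00 start Rohan → 2
Aug 20 08:30 start Sana → 3
Aug 20 12:00 end Sana → 2
Aug 20 13:30 end Ravi → 1
Aug 20 13:30 start Ingrid → 2
Aug 20 14:30 end Rohan → 1
Aug 20 19:30 end Ingrid → 0
Peak is 3, at Aug 20 08:30 (Ravi, Rohan, Sana).

3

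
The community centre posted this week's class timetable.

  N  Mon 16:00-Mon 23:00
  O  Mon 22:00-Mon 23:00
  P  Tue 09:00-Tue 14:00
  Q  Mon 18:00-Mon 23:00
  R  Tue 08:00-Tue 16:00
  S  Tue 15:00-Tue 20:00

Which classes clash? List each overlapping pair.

N & O, N & Q, O & Q, P & R, R & S

Sorted by start: N, Q, O, R, P, S.
Q starts before N ends → N and Q overlap.
O starts before N ends → N and O overlap.
R starts after N ends; N is clear from here.
O starts before Q ends → Q and O overlap.
R starts after Q ends; Q is clear from here.
R starts after O ends; O is clear from here.
P starts before R ends → R and P overlap.
S starts before R ends → R and S overlap.
S starts after P ends.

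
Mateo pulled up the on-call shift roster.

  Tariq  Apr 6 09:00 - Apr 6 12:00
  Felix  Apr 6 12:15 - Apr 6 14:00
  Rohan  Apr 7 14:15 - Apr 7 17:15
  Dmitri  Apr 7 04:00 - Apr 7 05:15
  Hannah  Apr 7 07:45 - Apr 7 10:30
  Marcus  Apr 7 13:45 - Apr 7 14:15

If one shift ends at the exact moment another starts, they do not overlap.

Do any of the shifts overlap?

Two intervals overlap when each starts before the other ends.
Sorted by start: Tariq, Felix, Dmitri, Hannah, Marcus, Rohan.
Felix starts after Tariq ends, so nothing later overlaps Tariq either.
Dmitri starts after Felix ends, so nothing later overlaps Felix either.
Hannah starts after Dmitri ends, so nothing later overlaps Dmitri either.
Marcus starts after Hannah ends, so nothing later overlaps Hannah either.
Rohan starts exactly when Marcus ends (back-to-back, no overlap).
Every pair is clear; the schedule has no overlaps.

No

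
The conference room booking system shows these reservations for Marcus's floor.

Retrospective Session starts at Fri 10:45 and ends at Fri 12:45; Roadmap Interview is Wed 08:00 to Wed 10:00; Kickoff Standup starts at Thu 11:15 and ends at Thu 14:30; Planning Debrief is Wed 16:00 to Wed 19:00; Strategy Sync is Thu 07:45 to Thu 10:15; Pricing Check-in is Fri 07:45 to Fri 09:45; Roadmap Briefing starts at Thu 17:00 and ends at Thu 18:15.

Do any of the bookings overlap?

No

Sorted by start: Roadmap Interview, Planning Debrief, Strategy Sync, Kickoff Standup, Roadmap Briefing, Pricing Check-in, Retrospective Session.
Planning Debrief starts after Roadmap Interview ends, so Roadmap Interview has no further overlaps.
Strategy Sync starts after Planning Debrief ends, so Planning Debrief has no further overlaps.
Kickoff Standup starts after Strategy Sync ends, so Strategy Sync has no further overlaps.
Roadmap Briefing starts after Kickoff Standup ends, so Kickoff Standup has no further overlaps.
Pricing Check-in starts after Roadmap Briefing ends, so Roadmap Briefing has no further overlaps.
Retrospective Session starts after Pricing Check-in ends.
Every pair is clear; the schedule has no overlaps.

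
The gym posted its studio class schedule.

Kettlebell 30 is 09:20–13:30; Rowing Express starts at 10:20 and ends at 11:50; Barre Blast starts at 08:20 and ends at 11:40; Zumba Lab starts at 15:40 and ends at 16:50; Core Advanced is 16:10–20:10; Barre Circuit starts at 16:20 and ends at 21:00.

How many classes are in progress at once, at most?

3

Sort all start/end points and keep a running count:
08:20 start Barre Blast → 1
09:20 start Kettlebell 30 → 2
10:20 start Rowing Express → 3
11:40 end Barre Blast → 2
11:50 end Rowing Express → 1
13:30 end Kettlebell 30 → 0
15:40 start Zumba Lab → 1
16:10 start Core Advanced → 2
16:20 start Barre Circuit → 3
16:50 end Zumba Lab → 2
20:10 end Core Advanced → 1
21:00 end Barre Circuit → 0
Peak is 3, at 10:20 (Barre Blast, Kettlebell 30, Rowing Express).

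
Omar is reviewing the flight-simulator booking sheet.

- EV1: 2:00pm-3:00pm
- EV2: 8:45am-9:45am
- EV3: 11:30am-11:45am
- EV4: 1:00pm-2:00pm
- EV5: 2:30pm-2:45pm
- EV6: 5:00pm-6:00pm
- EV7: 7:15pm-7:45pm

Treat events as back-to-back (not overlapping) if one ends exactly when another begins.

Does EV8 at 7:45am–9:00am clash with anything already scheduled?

EV2: starts 8:45am before EV8 ends 9:00am, and ends 9:45am after EV8 starts 7:45am → overlap.
EV3: starts 11:30am at or after EV8 ends 9:00am → clear.
EV4: starts 1:00pm at or after EV8 ends 9:00am → clear.
EV1: starts 2:00pm at or after EV8 ends 9:00am → clear.
EV5: starts 2:30pm at or after EV8 ends 9:00am → clear.
EV6: starts 5:00pm at or after EV8 ends 9:00am → clear.
EV7: starts 7:15pm at or after EV8 ends 9:00am → clear.
EV8 overlaps EV2.

Yes — it overlaps EV2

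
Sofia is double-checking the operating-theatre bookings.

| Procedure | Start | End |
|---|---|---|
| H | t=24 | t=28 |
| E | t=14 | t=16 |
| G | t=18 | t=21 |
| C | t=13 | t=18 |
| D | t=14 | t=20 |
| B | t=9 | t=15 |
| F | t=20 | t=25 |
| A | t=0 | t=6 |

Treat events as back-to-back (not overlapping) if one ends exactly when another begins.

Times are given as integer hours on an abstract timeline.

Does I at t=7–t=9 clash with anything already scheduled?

A: ends t=6 at or before I starts t=7 → clear.
B: starts t=9 at or after I ends t=9 → clear.
C: starts t=13 at or after I ends t=9 → clear.
D: starts t=14 at or after I ends t=9 → clear.
E: starts t=14 at or after I ends t=9 → clear.
G: starts t=18 at or after I ends t=9 → clear.
F: starts t=20 at or after I ends t=9 → clear.
H: starts t=24 at or after I ends t=9 → clear.

No — it doesn't clash with anything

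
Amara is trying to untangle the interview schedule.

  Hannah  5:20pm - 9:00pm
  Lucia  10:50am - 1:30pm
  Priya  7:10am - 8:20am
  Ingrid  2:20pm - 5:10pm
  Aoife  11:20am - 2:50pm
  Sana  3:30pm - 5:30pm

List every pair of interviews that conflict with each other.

Aoife & Ingrid, Aoife & Lucia, Hannah & Sana, Ingrid & Sana

Two intervals overlap when each starts before the other ends.
Sorted by start: Priya, Lucia, Aoife, Ingrid, Sana, Hannah.
Lucia starts after Priya ends, so nothing later overlaps Priya either.
Aoife starts before Lucia ends → Lucia and Aoife overlap.
Ingrid starts after Lucia ends, so nothing later overlaps Lucia either.
Ingrid starts before Aoife ends → Aoife and Ingrid overlap.
Sana starts after Aoife ends, so nothing later overlaps Aoife either.
Sana starts before Ingrid ends → Ingrid and Sana overlap.
Hannah starts after Ingrid ends.
Hannah starts before Sana ends → Sana and Hannah overlap.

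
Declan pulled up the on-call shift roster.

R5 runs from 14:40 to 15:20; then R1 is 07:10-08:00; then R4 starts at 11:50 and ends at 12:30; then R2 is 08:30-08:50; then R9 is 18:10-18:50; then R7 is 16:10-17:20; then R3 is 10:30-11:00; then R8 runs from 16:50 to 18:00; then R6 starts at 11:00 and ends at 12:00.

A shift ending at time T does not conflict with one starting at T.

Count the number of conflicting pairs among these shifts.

Sorted by start: R1, R2, R3, R6, R4, R5, R7, R8, R9.
R2 starts after R1 ends, so R1 has no further overlaps.
R3 starts after R2 ends, so R2 has no further overlaps.
R6 starts exactly when R3 ends (back-to-back, no overlap), so R3 has no further overlaps.
R4 starts before R6 ends → R6 and R4 overlap.
R5 starts after R6 ends, so R6 has no further overlaps.
R5 starts after R4 ends, so R4 has no further overlaps.
R7 starts after R5 ends, so R5 has no further overlaps.
R8 starts before R7 ends → R7 and R8 overlap.
R9 starts after R7 ends.
R9 starts after R8 ends.
Overlapping pairs: R4 & R6, R7 & R8 — 2 in total.

2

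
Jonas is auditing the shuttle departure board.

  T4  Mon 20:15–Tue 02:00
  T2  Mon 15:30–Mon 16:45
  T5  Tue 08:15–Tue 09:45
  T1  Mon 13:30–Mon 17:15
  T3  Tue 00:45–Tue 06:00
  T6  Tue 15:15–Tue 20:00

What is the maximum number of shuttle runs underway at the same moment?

Sort all start/end points and keep a running count:
Mon 13:30 start T1 → 1
Mon 15:30 start T2 → 2
Mon 16:45 end T2 → 1
Mon 17:15 end T1 → 0
Mon 20:15 start T4 → 1
Tue 00:45 start T3 → 2
Tue 02:00 end T4 → 1
Tue 06:00 end T3 → 0
Tue 08:15 start T5 → 1
Tue 09:45 end T5 → 0
Tue 15:15 start T6 → 1
Tue 20:00 end T6 → 0
Peak is 2, at Mon 15:30 (T1, T2).

2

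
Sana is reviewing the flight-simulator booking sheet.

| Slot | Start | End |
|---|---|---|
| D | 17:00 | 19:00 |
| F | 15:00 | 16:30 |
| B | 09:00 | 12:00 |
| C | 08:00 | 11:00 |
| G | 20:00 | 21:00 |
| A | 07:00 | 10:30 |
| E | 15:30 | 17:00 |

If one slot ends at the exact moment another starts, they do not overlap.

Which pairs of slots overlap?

A & B, A & C, B & C, E & F

Sorted by start: A, C, B, F, E, D, G.
C starts before A ends → A and C overlap.
B starts before A ends → A and B overlap.
F starts after A ends, so nothing later overlaps A either.
B starts before C ends → C and B overlap.
F starts after C ends, so nothing later overlaps C either.
F starts after B ends, so nothing later overlaps B either.
E starts before F ends → F and E overlap.
D starts after F ends, so nothing later overlaps F either.
D starts exactly when E ends (back-to-back, no overlap), so nothing later overlaps E either.
G starts after D ends.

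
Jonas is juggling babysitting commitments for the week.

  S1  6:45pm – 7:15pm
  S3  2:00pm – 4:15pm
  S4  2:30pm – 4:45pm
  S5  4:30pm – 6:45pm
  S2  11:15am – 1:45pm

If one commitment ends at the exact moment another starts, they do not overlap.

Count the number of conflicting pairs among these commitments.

Sorted by start: S2, S3, S4, S5, S1.
S3 starts after S2 ends, so S2 has no further overlaps.
S4 starts before S3 ends → S3 and S4 overlap.
S5 starts after S3 ends, so S3 has no further overlaps.
S5 starts before S4 ends → S4 and S5 overlap.
S1 starts after S4 ends.
S1 starts exactly when S5 ends (back-to-back, no overlap).
Overlapping pairs: S3 & S4, S4 & S5 — 2 in total.

2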